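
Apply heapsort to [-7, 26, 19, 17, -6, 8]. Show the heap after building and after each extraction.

Build heap: [26, 17, 19, -7, -6, 8]
Extract 26: [19, 17, 8, -7, -6, 26]
Extract 19: [17, -6, 8, -7, 19, 26]
Extract 17: [8, -6, -7, 17, 19, 26]
Extract 8: [-6, -7, 8, 17, 19, 26]
Extract -6: [-7, -6, 8, 17, 19, 26]


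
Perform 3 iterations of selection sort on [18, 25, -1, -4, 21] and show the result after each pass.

Pass 1: Select minimum -4 at index 3, swap -> [-4, 25, -1, 18, 21]
Pass 2: Select minimum -1 at index 2, swap -> [-4, -1, 25, 18, 21]
Pass 3: Select minimum 18 at index 3, swap -> [-4, -1, 18, 25, 21]


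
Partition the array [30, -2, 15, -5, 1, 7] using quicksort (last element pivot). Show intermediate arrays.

Partition 1: pivot=7 at index 3 -> [-2, -5, 1, 7, 15, 30]
Partition 2: pivot=1 at index 2 -> [-2, -5, 1, 7, 15, 30]
Partition 3: pivot=-5 at index 0 -> [-5, -2, 1, 7, 15, 30]
Partition 4: pivot=30 at index 5 -> [-5, -2, 1, 7, 15, 30]


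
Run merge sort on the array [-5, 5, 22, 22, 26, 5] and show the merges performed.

Divide and conquer:
  Merge [5] + [22] -> [5, 22]
  Merge [-5] + [5, 22] -> [-5, 5, 22]
  Merge [26] + [5] -> [5, 26]
  Merge [22] + [5, 26] -> [5, 22, 26]
  Merge [-5, 5, 22] + [5, 22, 26] -> [-5, 5, 5, 22, 22, 26]


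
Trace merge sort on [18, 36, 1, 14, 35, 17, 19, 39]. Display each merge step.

Divide and conquer:
  Merge [18] + [36] -> [18, 36]
  Merge [1] + [14] -> [1, 14]
  Merge [18, 36] + [1, 14] -> [1, 14, 18, 36]
  Merge [35] + [17] -> [17, 35]
  Merge [19] + [39] -> [19, 39]
  Merge [17, 35] + [19, 39] -> [17, 19, 35, 39]
  Merge [1, 14, 18, 36] + [17, 19, 35, 39] -> [1, 14, 17, 18, 19, 35, 36, 39]


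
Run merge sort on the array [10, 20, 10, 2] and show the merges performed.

Divide and conquer:
  Merge [10] + [20] -> [10, 20]
  Merge [10] + [2] -> [2, 10]
  Merge [10, 20] + [2, 10] -> [2, 10, 10, 20]


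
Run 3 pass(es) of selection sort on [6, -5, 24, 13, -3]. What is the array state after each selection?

Pass 1: Select minimum -5 at index 1, swap -> [-5, 6, 24, 13, -3]
Pass 2: Select minimum -3 at index 4, swap -> [-5, -3, 24, 13, 6]
Pass 3: Select minimum 6 at index 4, swap -> [-5, -3, 6, 13, 24]


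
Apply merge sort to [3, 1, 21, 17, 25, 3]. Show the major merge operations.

Divide and conquer:
  Merge [1] + [21] -> [1, 21]
  Merge [3] + [1, 21] -> [1, 3, 21]
  Merge [25] + [3] -> [3, 25]
  Merge [17] + [3, 25] -> [3, 17, 25]
  Merge [1, 3, 21] + [3, 17, 25] -> [1, 3, 3, 17, 21, 25]


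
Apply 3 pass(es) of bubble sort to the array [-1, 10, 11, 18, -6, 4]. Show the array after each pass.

After pass 1: [-1, 10, 11, -6, 4, 18] (2 swaps)
After pass 2: [-1, 10, -6, 4, 11, 18] (2 swaps)
After pass 3: [-1, -6, 4, 10, 11, 18] (2 swaps)
Total swaps: 6


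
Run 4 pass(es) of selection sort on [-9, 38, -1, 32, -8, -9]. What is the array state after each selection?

Pass 1: Select minimum -9 at index 0, swap -> [-9, 38, -1, 32, -8, -9]
Pass 2: Select minimum -9 at index 5, swap -> [-9, -9, -1, 32, -8, 38]
Pass 3: Select minimum -8 at index 4, swap -> [-9, -9, -8, 32, -1, 38]
Pass 4: Select minimum -1 at index 4, swap -> [-9, -9, -8, -1, 32, 38]


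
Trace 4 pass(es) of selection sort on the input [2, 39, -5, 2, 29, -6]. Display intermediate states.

Pass 1: Select minimum -6 at index 5, swap -> [-6, 39, -5, 2, 29, 2]
Pass 2: Select minimum -5 at index 2, swap -> [-6, -5, 39, 2, 29, 2]
Pass 3: Select minimum 2 at index 3, swap -> [-6, -5, 2, 39, 29, 2]
Pass 4: Select minimum 2 at index 5, swap -> [-6, -5, 2, 2, 29, 39]


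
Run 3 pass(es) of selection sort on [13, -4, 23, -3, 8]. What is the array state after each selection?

Pass 1: Select minimum -4 at index 1, swap -> [-4, 13, 23, -3, 8]
Pass 2: Select minimum -3 at index 3, swap -> [-4, -3, 23, 13, 8]
Pass 3: Select minimum 8 at index 4, swap -> [-4, -3, 8, 13, 23]


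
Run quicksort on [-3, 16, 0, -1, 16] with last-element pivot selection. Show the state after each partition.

Partition 1: pivot=16 at index 4 -> [-3, 16, 0, -1, 16]
Partition 2: pivot=-1 at index 1 -> [-3, -1, 0, 16, 16]
Partition 3: pivot=16 at index 3 -> [-3, -1, 0, 16, 16]


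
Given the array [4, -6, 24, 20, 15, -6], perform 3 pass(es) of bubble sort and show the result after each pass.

After pass 1: [-6, 4, 20, 15, -6, 24] (4 swaps)
After pass 2: [-6, 4, 15, -6, 20, 24] (2 swaps)
After pass 3: [-6, 4, -6, 15, 20, 24] (1 swaps)
Total swaps: 7


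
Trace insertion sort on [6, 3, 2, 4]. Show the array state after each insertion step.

First element 6 is already 'sorted'
Insert 3: shifted 1 elements -> [3, 6, 2, 4]
Insert 2: shifted 2 elements -> [2, 3, 6, 4]
Insert 4: shifted 1 elements -> [2, 3, 4, 6]


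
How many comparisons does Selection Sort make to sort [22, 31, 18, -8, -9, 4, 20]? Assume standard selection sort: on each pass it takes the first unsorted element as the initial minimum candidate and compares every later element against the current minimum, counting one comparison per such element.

Pass 1: scan indices 1..6 for the minimum = 6 comparison(s); min is -9, place at index 0 -> [-9, 31, 18, -8, 22, 4, 20]
Pass 2: scan indices 2..6 for the minimum = 5 comparison(s); min is -8, place at index 1 -> [-9, -8, 18, 31, 22, 4, 20]
Pass 3: scan indices 3..6 for the minimum = 4 comparison(s); min is 4, place at index 2 -> [-9, -8, 4, 31, 22, 18, 20]
Pass 4: scan indices 4..6 for the minimum = 3 comparison(s); min is 18, place at index 3 -> [-9, -8, 4, 18, 22, 31, 20]
Pass 5: scan indices 5..6 for the minimum = 2 comparison(s); min is 20, place at index 4 -> [-9, -8, 4, 18, 20, 31, 22]
Pass 6: scan indices 6..6 for the minimum = 1 comparison(s); min is 22, place at index 5 -> [-9, -8, 4, 18, 20, 22, 31]
Selection sort always scans the whole unsorted suffix, so the count is (n-1) + (n-2) + ... + 1 = n(n-1)/2 = 7*6/2 = 21 regardless of the input order.
Total comparisons: 6 + 5 + 4 + 3 + 2 + 1 = 21


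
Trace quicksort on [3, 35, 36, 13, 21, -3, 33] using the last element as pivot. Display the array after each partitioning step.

Partition 1: pivot=33 at index 4 -> [3, 13, 21, -3, 33, 35, 36]
Partition 2: pivot=-3 at index 0 -> [-3, 13, 21, 3, 33, 35, 36]
Partition 3: pivot=3 at index 1 -> [-3, 3, 21, 13, 33, 35, 36]
Partition 4: pivot=13 at index 2 -> [-3, 3, 13, 21, 33, 35, 36]
Partition 5: pivot=36 at index 6 -> [-3, 3, 13, 21, 33, 35, 36]


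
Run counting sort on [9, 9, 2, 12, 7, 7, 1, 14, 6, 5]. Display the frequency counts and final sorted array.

Count array: [0, 1, 1, 0, 0, 1, 1, 2, 0, 2, 0, 0, 1, 0, 1]
(count[i] = number of elements equal to i)
Cumulative count: [0, 1, 2, 2, 2, 3, 4, 6, 6, 8, 8, 8, 9, 9, 10]
Sorted: [1, 2, 5, 6, 7, 7, 9, 9, 12, 14]


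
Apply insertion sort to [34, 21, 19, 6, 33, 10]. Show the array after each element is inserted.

First element 34 is already 'sorted'
Insert 21: shifted 1 elements -> [21, 34, 19, 6, 33, 10]
Insert 19: shifted 2 elements -> [19, 21, 34, 6, 33, 10]
Insert 6: shifted 3 elements -> [6, 19, 21, 34, 33, 10]
Insert 33: shifted 1 elements -> [6, 19, 21, 33, 34, 10]
Insert 10: shifted 4 elements -> [6, 10, 19, 21, 33, 34]


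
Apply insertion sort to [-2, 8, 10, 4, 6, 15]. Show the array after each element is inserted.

First element -2 is already 'sorted'
Insert 8: shifted 0 elements -> [-2, 8, 10, 4, 6, 15]
Insert 10: shifted 0 elements -> [-2, 8, 10, 4, 6, 15]
Insert 4: shifted 2 elements -> [-2, 4, 8, 10, 6, 15]
Insert 6: shifted 2 elements -> [-2, 4, 6, 8, 10, 15]
Insert 15: shifted 0 elements -> [-2, 4, 6, 8, 10, 15]


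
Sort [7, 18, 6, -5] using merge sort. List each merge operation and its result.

Divide and conquer:
  Merge [7] + [18] -> [7, 18]
  Merge [6] + [-5] -> [-5, 6]
  Merge [7, 18] + [-5, 6] -> [-5, 6, 7, 18]


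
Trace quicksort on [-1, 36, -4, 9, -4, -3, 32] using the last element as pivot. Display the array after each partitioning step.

Partition 1: pivot=32 at index 5 -> [-1, -4, 9, -4, -3, 32, 36]
Partition 2: pivot=-3 at index 2 -> [-4, -4, -3, -1, 9, 32, 36]
Partition 3: pivot=-4 at index 1 -> [-4, -4, -3, -1, 9, 32, 36]
Partition 4: pivot=9 at index 4 -> [-4, -4, -3, -1, 9, 32, 36]


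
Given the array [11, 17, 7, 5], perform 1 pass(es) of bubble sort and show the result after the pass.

After pass 1: [11, 7, 5, 17] (2 swaps)
Total swaps: 2


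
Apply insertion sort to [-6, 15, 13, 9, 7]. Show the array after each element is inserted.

First element -6 is already 'sorted'
Insert 15: shifted 0 elements -> [-6, 15, 13, 9, 7]
Insert 13: shifted 1 elements -> [-6, 13, 15, 9, 7]
Insert 9: shifted 2 elements -> [-6, 9, 13, 15, 7]
Insert 7: shifted 3 elements -> [-6, 7, 9, 13, 15]


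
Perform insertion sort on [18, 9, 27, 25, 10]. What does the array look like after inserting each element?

First element 18 is already 'sorted'
Insert 9: shifted 1 elements -> [9, 18, 27, 25, 10]
Insert 27: shifted 0 elements -> [9, 18, 27, 25, 10]
Insert 25: shifted 1 elements -> [9, 18, 25, 27, 10]
Insert 10: shifted 3 elements -> [9, 10, 18, 25, 27]


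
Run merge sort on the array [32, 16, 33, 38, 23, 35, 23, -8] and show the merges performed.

Divide and conquer:
  Merge [32] + [16] -> [16, 32]
  Merge [33] + [38] -> [33, 38]
  Merge [16, 32] + [33, 38] -> [16, 32, 33, 38]
  Merge [23] + [35] -> [23, 35]
  Merge [23] + [-8] -> [-8, 23]
  Merge [23, 35] + [-8, 23] -> [-8, 23, 23, 35]
  Merge [16, 32, 33, 38] + [-8, 23, 23, 35] -> [-8, 16, 23, 23, 32, 33, 35, 38]


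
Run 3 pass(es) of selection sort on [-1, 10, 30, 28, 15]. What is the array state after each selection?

Pass 1: Select minimum -1 at index 0, swap -> [-1, 10, 30, 28, 15]
Pass 2: Select minimum 10 at index 1, swap -> [-1, 10, 30, 28, 15]
Pass 3: Select minimum 15 at index 4, swap -> [-1, 10, 15, 28, 30]


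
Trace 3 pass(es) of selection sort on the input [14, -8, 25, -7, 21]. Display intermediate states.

Pass 1: Select minimum -8 at index 1, swap -> [-8, 14, 25, -7, 21]
Pass 2: Select minimum -7 at index 3, swap -> [-8, -7, 25, 14, 21]
Pass 3: Select minimum 14 at index 3, swap -> [-8, -7, 14, 25, 21]


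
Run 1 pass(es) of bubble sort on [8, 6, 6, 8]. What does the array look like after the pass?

After pass 1: [6, 6, 8, 8] (2 swaps)
Total swaps: 2


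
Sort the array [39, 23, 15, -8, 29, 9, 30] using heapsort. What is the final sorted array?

Build heap: [39, 29, 30, -8, 23, 9, 15]
Extract 39: [30, 29, 15, -8, 23, 9, 39]
Extract 30: [29, 23, 15, -8, 9, 30, 39]
Extract 29: [23, 9, 15, -8, 29, 30, 39]
Extract 23: [15, 9, -8, 23, 29, 30, 39]
Extract 15: [9, -8, 15, 23, 29, 30, 39]
Extract 9: [-8, 9, 15, 23, 29, 30, 39]


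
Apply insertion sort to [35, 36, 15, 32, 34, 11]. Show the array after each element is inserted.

First element 35 is already 'sorted'
Insert 36: shifted 0 elements -> [35, 36, 15, 32, 34, 11]
Insert 15: shifted 2 elements -> [15, 35, 36, 32, 34, 11]
Insert 32: shifted 2 elements -> [15, 32, 35, 36, 34, 11]
Insert 34: shifted 2 elements -> [15, 32, 34, 35, 36, 11]
Insert 11: shifted 5 elements -> [11, 15, 32, 34, 35, 36]


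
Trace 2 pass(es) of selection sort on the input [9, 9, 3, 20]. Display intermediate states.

Pass 1: Select minimum 3 at index 2, swap -> [3, 9, 9, 20]
Pass 2: Select minimum 9 at index 1, swap -> [3, 9, 9, 20]


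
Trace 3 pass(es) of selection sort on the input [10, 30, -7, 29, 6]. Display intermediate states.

Pass 1: Select minimum -7 at index 2, swap -> [-7, 30, 10, 29, 6]
Pass 2: Select minimum 6 at index 4, swap -> [-7, 6, 10, 29, 30]
Pass 3: Select minimum 10 at index 2, swap -> [-7, 6, 10, 29, 30]


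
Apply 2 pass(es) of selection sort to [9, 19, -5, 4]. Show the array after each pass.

Pass 1: Select minimum -5 at index 2, swap -> [-5, 19, 9, 4]
Pass 2: Select minimum 4 at index 3, swap -> [-5, 4, 9, 19]


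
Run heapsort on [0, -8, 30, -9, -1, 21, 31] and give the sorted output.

Build heap: [31, -1, 30, -9, -8, 21, 0]
Extract 31: [30, -1, 21, -9, -8, 0, 31]
Extract 30: [21, -1, 0, -9, -8, 30, 31]
Extract 21: [0, -1, -8, -9, 21, 30, 31]
Extract 0: [-1, -9, -8, 0, 21, 30, 31]
Extract -1: [-8, -9, -1, 0, 21, 30, 31]
Extract -8: [-9, -8, -1, 0, 21, 30, 31]


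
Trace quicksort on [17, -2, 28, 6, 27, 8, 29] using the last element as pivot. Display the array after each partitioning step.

Partition 1: pivot=29 at index 6 -> [17, -2, 28, 6, 27, 8, 29]
Partition 2: pivot=8 at index 2 -> [-2, 6, 8, 17, 27, 28, 29]
Partition 3: pivot=6 at index 1 -> [-2, 6, 8, 17, 27, 28, 29]
Partition 4: pivot=28 at index 5 -> [-2, 6, 8, 17, 27, 28, 29]
Partition 5: pivot=27 at index 4 -> [-2, 6, 8, 17, 27, 28, 29]


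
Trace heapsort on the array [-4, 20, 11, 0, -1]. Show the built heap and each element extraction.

Build heap: [20, 0, 11, -4, -1]
Extract 20: [11, 0, -1, -4, 20]
Extract 11: [0, -4, -1, 11, 20]
Extract 0: [-1, -4, 0, 11, 20]
Extract -1: [-4, -1, 0, 11, 20]


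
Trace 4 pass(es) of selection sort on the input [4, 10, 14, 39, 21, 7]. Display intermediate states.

Pass 1: Select minimum 4 at index 0, swap -> [4, 10, 14, 39, 21, 7]
Pass 2: Select minimum 7 at index 5, swap -> [4, 7, 14, 39, 21, 10]
Pass 3: Select minimum 10 at index 5, swap -> [4, 7, 10, 39, 21, 14]
Pass 4: Select minimum 14 at index 5, swap -> [4, 7, 10, 14, 21, 39]


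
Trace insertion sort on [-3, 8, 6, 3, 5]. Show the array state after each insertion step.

First element -3 is already 'sorted'
Insert 8: shifted 0 elements -> [-3, 8, 6, 3, 5]
Insert 6: shifted 1 elements -> [-3, 6, 8, 3, 5]
Insert 3: shifted 2 elements -> [-3, 3, 6, 8, 5]
Insert 5: shifted 2 elements -> [-3, 3, 5, 6, 8]


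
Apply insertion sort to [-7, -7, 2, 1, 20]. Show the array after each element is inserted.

First element -7 is already 'sorted'
Insert -7: shifted 0 elements -> [-7, -7, 2, 1, 20]
Insert 2: shifted 0 elements -> [-7, -7, 2, 1, 20]
Insert 1: shifted 1 elements -> [-7, -7, 1, 2, 20]
Insert 20: shifted 0 elements -> [-7, -7, 1, 2, 20]


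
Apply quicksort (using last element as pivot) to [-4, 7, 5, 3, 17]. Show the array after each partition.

Partition 1: pivot=17 at index 4 -> [-4, 7, 5, 3, 17]
Partition 2: pivot=3 at index 1 -> [-4, 3, 5, 7, 17]
Partition 3: pivot=7 at index 3 -> [-4, 3, 5, 7, 17]


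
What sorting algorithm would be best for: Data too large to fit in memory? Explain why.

Best choice: External merge sort
Reason: Minimizes disk I/O by sequential reads/writes


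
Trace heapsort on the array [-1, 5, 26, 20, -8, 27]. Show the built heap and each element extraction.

Build heap: [27, 20, 26, 5, -8, -1]
Extract 27: [26, 20, -1, 5, -8, 27]
Extract 26: [20, 5, -1, -8, 26, 27]
Extract 20: [5, -8, -1, 20, 26, 27]
Extract 5: [-1, -8, 5, 20, 26, 27]
Extract -1: [-8, -1, 5, 20, 26, 27]


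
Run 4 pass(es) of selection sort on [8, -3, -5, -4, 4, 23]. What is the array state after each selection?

Pass 1: Select minimum -5 at index 2, swap -> [-5, -3, 8, -4, 4, 23]
Pass 2: Select minimum -4 at index 3, swap -> [-5, -4, 8, -3, 4, 23]
Pass 3: Select minimum -3 at index 3, swap -> [-5, -4, -3, 8, 4, 23]
Pass 4: Select minimum 4 at index 4, swap -> [-5, -4, -3, 4, 8, 23]


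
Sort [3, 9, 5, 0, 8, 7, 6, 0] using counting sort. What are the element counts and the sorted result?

Count array: [2, 0, 0, 1, 0, 1, 1, 1, 1, 1]
(count[i] = number of elements equal to i)
Cumulative count: [2, 2, 2, 3, 3, 4, 5, 6, 7, 8]
Sorted: [0, 0, 3, 5, 6, 7, 8, 9]


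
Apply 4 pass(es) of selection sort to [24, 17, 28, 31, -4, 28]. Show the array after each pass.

Pass 1: Select minimum -4 at index 4, swap -> [-4, 17, 28, 31, 24, 28]
Pass 2: Select minimum 17 at index 1, swap -> [-4, 17, 28, 31, 24, 28]
Pass 3: Select minimum 24 at index 4, swap -> [-4, 17, 24, 31, 28, 28]
Pass 4: Select minimum 28 at index 4, swap -> [-4, 17, 24, 28, 31, 28]


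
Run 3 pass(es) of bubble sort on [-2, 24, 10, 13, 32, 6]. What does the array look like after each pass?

After pass 1: [-2, 10, 13, 24, 6, 32] (3 swaps)
After pass 2: [-2, 10, 13, 6, 24, 32] (1 swaps)
After pass 3: [-2, 10, 6, 13, 24, 32] (1 swaps)
Total swaps: 5


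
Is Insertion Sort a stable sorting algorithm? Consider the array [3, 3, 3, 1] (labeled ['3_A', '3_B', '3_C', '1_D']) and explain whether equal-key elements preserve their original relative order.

Trace Insertion Sort on the labeled array (the key is the number; the letter only tracks identity):
  Insert 3_B at index 1: [3_A, 3_B, 3_C, 1_D]
  Insert 3_C at index 2: [3_A, 3_B, 3_C, 1_D]
  Insert 1_D at index 0: [1_D, 3_A, 3_B, 3_C]
Final order: [1_D, 3_A, 3_B, 3_C]
Equal keys:
  value 3: originally 3_A, 3_B, 3_C; after sorting 3_A, 3_B, 3_C -> order preserved
All equal keys kept their original relative order. Insertion Sort is stable: elements are shifted only while they are strictly greater than the key, so a key is inserted after any equal elements already placed.
Answer: Stable


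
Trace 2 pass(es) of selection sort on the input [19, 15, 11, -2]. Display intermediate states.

Pass 1: Select minimum -2 at index 3, swap -> [-2, 15, 11, 19]
Pass 2: Select minimum 11 at index 2, swap -> [-2, 11, 15, 19]


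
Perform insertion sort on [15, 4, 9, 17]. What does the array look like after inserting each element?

First element 15 is already 'sorted'
Insert 4: shifted 1 elements -> [4, 15, 9, 17]
Insert 9: shifted 1 elements -> [4, 9, 15, 17]
Insert 17: shifted 0 elements -> [4, 9, 15, 17]


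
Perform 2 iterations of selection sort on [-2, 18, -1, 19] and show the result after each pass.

Pass 1: Select minimum -2 at index 0, swap -> [-2, 18, -1, 19]
Pass 2: Select minimum -1 at index 2, swap -> [-2, -1, 18, 19]


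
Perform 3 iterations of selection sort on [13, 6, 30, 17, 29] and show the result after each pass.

Pass 1: Select minimum 6 at index 1, swap -> [6, 13, 30, 17, 29]
Pass 2: Select minimum 13 at index 1, swap -> [6, 13, 30, 17, 29]
Pass 3: Select minimum 17 at index 3, swap -> [6, 13, 17, 30, 29]


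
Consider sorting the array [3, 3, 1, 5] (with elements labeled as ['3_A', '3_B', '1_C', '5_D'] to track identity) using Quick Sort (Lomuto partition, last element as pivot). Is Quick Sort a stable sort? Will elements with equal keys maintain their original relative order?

Trace Quick Sort on the labeled array (the key is the number; the letter only tracks identity):
  Partition indices 0..3 around pivot 5_D -> [3_A, 3_B, 1_C, 5_D]
  Partition indices 0..2 around pivot 1_C -> [1_C, 3_B, 3_A, 5_D]
  Partition indices 1..2 around pivot 3_A -> [1_C, 3_B, 3_A, 5_D]
Final order: [1_C, 3_B, 3_A, 5_D]
Equal keys:
  value 3: originally 3_A, 3_B; after sorting 3_B, 3_A -> order changed
Equal keys were reordered, so Quick Sort is not stable: partition swaps elements across long distances and can reorder equal keys. (One such input is enough; an unstable sort may happen to preserve order on other inputs, but it gives no guarantee.)
Answer: Not stable


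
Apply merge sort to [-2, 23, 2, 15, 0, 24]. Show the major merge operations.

Divide and conquer:
  Merge [23] + [2] -> [2, 23]
  Merge [-2] + [2, 23] -> [-2, 2, 23]
  Merge [0] + [24] -> [0, 24]
  Merge [15] + [0, 24] -> [0, 15, 24]
  Merge [-2, 2, 23] + [0, 15, 24] -> [-2, 0, 2, 15, 23, 24]


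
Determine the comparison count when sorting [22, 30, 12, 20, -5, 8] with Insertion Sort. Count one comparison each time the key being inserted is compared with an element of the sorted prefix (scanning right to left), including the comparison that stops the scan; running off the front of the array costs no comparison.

Insert 30: 22 <= 30 (stop) = 1 comparison(s) -> [22, 30, 12, 20, -5, 8]
Insert 12: 30 > 12 (shift), 22 > 12 (shift), reached front = 2 comparison(s) -> [12, 22, 30, 20, -5, 8]
Insert 20: 30 > 20 (shift), 22 > 20 (shift), 12 <= 20 (stop) = 3 comparison(s) -> [12, 20, 22, 30, -5, 8]
Insert -5: 30 > -5 (shift), 22 > -5 (shift), 20 > -5 (shift), 12 > -5 (shift), reached front = 4 comparison(s) -> [-5, 12, 20, 22, 30, 8]
Insert 8: 30 > 8 (shift), 22 > 8 (shift), 20 > 8 (shift), 12 > 8 (shift), -5 <= 8 (stop) = 5 comparison(s) -> [-5, 8, 12, 20, 22, 30]
Total comparisons: 1 + 2 + 3 + 4 + 5 = 15


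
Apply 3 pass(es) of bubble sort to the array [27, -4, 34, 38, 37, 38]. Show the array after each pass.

After pass 1: [-4, 27, 34, 37, 38, 38] (2 swaps)
After pass 2: [-4, 27, 34, 37, 38, 38] (0 swaps)
After pass 3: [-4, 27, 34, 37, 38, 38] (0 swaps)
Total swaps: 2


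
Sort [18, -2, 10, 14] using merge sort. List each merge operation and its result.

Divide and conquer:
  Merge [18] + [-2] -> [-2, 18]
  Merge [10] + [14] -> [10, 14]
  Merge [-2, 18] + [10, 14] -> [-2, 10, 14, 18]


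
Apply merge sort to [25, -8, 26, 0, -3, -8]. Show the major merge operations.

Divide and conquer:
  Merge [-8] + [26] -> [-8, 26]
  Merge [25] + [-8, 26] -> [-8, 25, 26]
  Merge [-3] + [-8] -> [-8, -3]
  Merge [0] + [-8, -3] -> [-8, -3, 0]
  Merge [-8, 25, 26] + [-8, -3, 0] -> [-8, -8, -3, 0, 25, 26]


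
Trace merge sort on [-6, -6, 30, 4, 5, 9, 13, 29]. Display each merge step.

Divide and conquer:
  Merge [-6] + [-6] -> [-6, -6]
  Merge [30] + [4] -> [4, 30]
  Merge [-6, -6] + [4, 30] -> [-6, -6, 4, 30]
  Merge [5] + [9] -> [5, 9]
  Merge [13] + [29] -> [13, 29]
  Merge [5, 9] + [13, 29] -> [5, 9, 13, 29]
  Merge [-6, -6, 4, 30] + [5, 9, 13, 29] -> [-6, -6, 4, 5, 9, 13, 29, 30]


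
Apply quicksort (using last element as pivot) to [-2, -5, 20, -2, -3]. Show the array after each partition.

Partition 1: pivot=-3 at index 1 -> [-5, -3, 20, -2, -2]
Partition 2: pivot=-2 at index 3 -> [-5, -3, -2, -2, 20]


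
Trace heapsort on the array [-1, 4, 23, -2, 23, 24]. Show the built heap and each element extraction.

Build heap: [24, 23, 23, -2, 4, -1]
Extract 24: [23, 4, 23, -2, -1, 24]
Extract 23: [23, 4, -1, -2, 23, 24]
Extract 23: [4, -2, -1, 23, 23, 24]
Extract 4: [-1, -2, 4, 23, 23, 24]
Extract -1: [-2, -1, 4, 23, 23, 24]


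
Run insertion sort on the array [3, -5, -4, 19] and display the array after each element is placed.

First element 3 is already 'sorted'
Insert -5: shifted 1 elements -> [-5, 3, -4, 19]
Insert -4: shifted 1 elements -> [-5, -4, 3, 19]
Insert 19: shifted 0 elements -> [-5, -4, 3, 19]


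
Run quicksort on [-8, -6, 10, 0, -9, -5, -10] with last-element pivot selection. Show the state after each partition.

Partition 1: pivot=-10 at index 0 -> [-10, -6, 10, 0, -9, -5, -8]
Partition 2: pivot=-8 at index 2 -> [-10, -9, -8, 0, -6, -5, 10]
Partition 3: pivot=10 at index 6 -> [-10, -9, -8, 0, -6, -5, 10]
Partition 4: pivot=-5 at index 4 -> [-10, -9, -8, -6, -5, 0, 10]


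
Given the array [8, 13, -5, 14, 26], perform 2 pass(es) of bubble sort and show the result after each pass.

After pass 1: [8, -5, 13, 14, 26] (1 swaps)
After pass 2: [-5, 8, 13, 14, 26] (1 swaps)
Total swaps: 2


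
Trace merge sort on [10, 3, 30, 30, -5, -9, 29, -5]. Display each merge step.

Divide and conquer:
  Merge [10] + [3] -> [3, 10]
  Merge [30] + [30] -> [30, 30]
  Merge [3, 10] + [30, 30] -> [3, 10, 30, 30]
  Merge [-5] + [-9] -> [-9, -5]
  Merge [29] + [-5] -> [-5, 29]
  Merge [-9, -5] + [-5, 29] -> [-9, -5, -5, 29]
  Merge [3, 10, 30, 30] + [-9, -5, -5, 29] -> [-9, -5, -5, 3, 10, 29, 30, 30]


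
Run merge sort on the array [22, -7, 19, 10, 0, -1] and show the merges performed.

Divide and conquer:
  Merge [-7] + [19] -> [-7, 19]
  Merge [22] + [-7, 19] -> [-7, 19, 22]
  Merge [0] + [-1] -> [-1, 0]
  Merge [10] + [-1, 0] -> [-1, 0, 10]
  Merge [-7, 19, 22] + [-1, 0, 10] -> [-7, -1, 0, 10, 19, 22]


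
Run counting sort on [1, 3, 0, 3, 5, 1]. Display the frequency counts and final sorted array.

Count array: [1, 2, 0, 2, 0, 1]
(count[i] = number of elements equal to i)
Cumulative count: [1, 3, 3, 5, 5, 6]
Sorted: [0, 1, 1, 3, 3, 5]


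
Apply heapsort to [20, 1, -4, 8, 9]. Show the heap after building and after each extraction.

Build heap: [20, 9, -4, 8, 1]
Extract 20: [9, 8, -4, 1, 20]
Extract 9: [8, 1, -4, 9, 20]
Extract 8: [1, -4, 8, 9, 20]
Extract 1: [-4, 1, 8, 9, 20]


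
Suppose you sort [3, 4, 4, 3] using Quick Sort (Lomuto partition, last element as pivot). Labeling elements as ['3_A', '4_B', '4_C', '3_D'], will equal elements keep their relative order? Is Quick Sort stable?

Trace Quick Sort on the labeled array (the key is the number; the letter only tracks identity):
  Partition indices 0..3 around pivot 3_D -> [3_A, 3_D, 4_C, 4_B]
  Partition indices 2..3 around pivot 4_B -> [3_A, 3_D, 4_C, 4_B]
Final order: [3_A, 3_D, 4_C, 4_B]
Equal keys:
  value 3: originally 3_A, 3_D; after sorting 3_A, 3_D -> order preserved
  value 4: originally 4_B, 4_C; after sorting 4_C, 4_B -> order changed
Equal keys were reordered, so Quick Sort is not stable: partition swaps elements across long distances and can reorder equal keys. (One such input is enough; an unstable sort may happen to preserve order on other inputs, but it gives no guarantee.)
Answer: Not stable


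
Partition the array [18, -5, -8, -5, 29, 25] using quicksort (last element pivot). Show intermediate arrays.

Partition 1: pivot=25 at index 4 -> [18, -5, -8, -5, 25, 29]
Partition 2: pivot=-5 at index 2 -> [-5, -8, -5, 18, 25, 29]
Partition 3: pivot=-8 at index 0 -> [-8, -5, -5, 18, 25, 29]


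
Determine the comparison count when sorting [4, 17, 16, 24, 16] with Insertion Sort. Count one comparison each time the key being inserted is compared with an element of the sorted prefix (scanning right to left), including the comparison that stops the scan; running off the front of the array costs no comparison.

Insert 17: 4 <= 17 (stop) = 1 comparison(s) -> [4, 17, 16, 24, 16]
Insert 16: 17 > 16 (shift), 4 <= 16 (stop) = 2 comparison(s) -> [4, 16, 17, 24, 16]
Insert 24: 17 <= 24 (stop) = 1 comparison(s) -> [4, 16, 17, 24, 16]
Insert 16: 24 > 16 (shift), 17 > 16 (shift), 16 <= 16 (stop) = 3 comparison(s) -> [4, 16, 16, 17, 24]
Total comparisons: 1 + 2 + 1 + 3 = 7


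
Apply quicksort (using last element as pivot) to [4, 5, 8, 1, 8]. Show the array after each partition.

Partition 1: pivot=8 at index 4 -> [4, 5, 8, 1, 8]
Partition 2: pivot=1 at index 0 -> [1, 5, 8, 4, 8]
Partition 3: pivot=4 at index 1 -> [1, 4, 8, 5, 8]
Partition 4: pivot=5 at index 2 -> [1, 4, 5, 8, 8]


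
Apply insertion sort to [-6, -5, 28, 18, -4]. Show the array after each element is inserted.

First element -6 is already 'sorted'
Insert -5: shifted 0 elements -> [-6, -5, 28, 18, -4]
Insert 28: shifted 0 elements -> [-6, -5, 28, 18, -4]
Insert 18: shifted 1 elements -> [-6, -5, 18, 28, -4]
Insert -4: shifted 2 elements -> [-6, -5, -4, 18, 28]


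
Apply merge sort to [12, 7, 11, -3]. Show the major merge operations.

Divide and conquer:
  Merge [12] + [7] -> [7, 12]
  Merge [11] + [-3] -> [-3, 11]
  Merge [7, 12] + [-3, 11] -> [-3, 7, 11, 12]


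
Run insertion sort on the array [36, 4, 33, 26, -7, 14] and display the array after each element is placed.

First element 36 is already 'sorted'
Insert 4: shifted 1 elements -> [4, 36, 33, 26, -7, 14]
Insert 33: shifted 1 elements -> [4, 33, 36, 26, -7, 14]
Insert 26: shifted 2 elements -> [4, 26, 33, 36, -7, 14]
Insert -7: shifted 4 elements -> [-7, 4, 26, 33, 36, 14]
Insert 14: shifted 3 elements -> [-7, 4, 14, 26, 33, 36]


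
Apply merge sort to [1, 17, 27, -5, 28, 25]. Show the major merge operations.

Divide and conquer:
  Merge [17] + [27] -> [17, 27]
  Merge [1] + [17, 27] -> [1, 17, 27]
  Merge [28] + [25] -> [25, 28]
  Merge [-5] + [25, 28] -> [-5, 25, 28]
  Merge [1, 17, 27] + [-5, 25, 28] -> [-5, 1, 17, 25, 27, 28]


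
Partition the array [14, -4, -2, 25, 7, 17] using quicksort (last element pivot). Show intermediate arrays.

Partition 1: pivot=17 at index 4 -> [14, -4, -2, 7, 17, 25]
Partition 2: pivot=7 at index 2 -> [-4, -2, 7, 14, 17, 25]
Partition 3: pivot=-2 at index 1 -> [-4, -2, 7, 14, 17, 25]


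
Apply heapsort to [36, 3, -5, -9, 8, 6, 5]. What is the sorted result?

Build heap: [36, 8, 6, -9, 3, -5, 5]
Extract 36: [8, 5, 6, -9, 3, -5, 36]
Extract 8: [6, 5, -5, -9, 3, 8, 36]
Extract 6: [5, 3, -5, -9, 6, 8, 36]
Extract 5: [3, -9, -5, 5, 6, 8, 36]
Extract 3: [-5, -9, 3, 5, 6, 8, 36]
Extract -5: [-9, -5, 3, 5, 6, 8, 36]


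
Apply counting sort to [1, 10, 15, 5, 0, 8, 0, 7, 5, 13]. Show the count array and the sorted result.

Count array: [2, 1, 0, 0, 0, 2, 0, 1, 1, 0, 1, 0, 0, 1, 0, 1]
(count[i] = number of elements equal to i)
Cumulative count: [2, 3, 3, 3, 3, 5, 5, 6, 7, 7, 8, 8, 8, 9, 9, 10]
Sorted: [0, 0, 1, 5, 5, 7, 8, 10, 13, 15]


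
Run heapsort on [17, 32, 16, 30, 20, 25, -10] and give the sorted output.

Build heap: [32, 30, 25, 17, 20, 16, -10]
Extract 32: [30, 20, 25, 17, -10, 16, 32]
Extract 30: [25, 20, 16, 17, -10, 30, 32]
Extract 25: [20, 17, 16, -10, 25, 30, 32]
Extract 20: [17, -10, 16, 20, 25, 30, 32]
Extract 17: [16, -10, 17, 20, 25, 30, 32]
Extract 16: [-10, 16, 17, 20, 25, 30, 32]


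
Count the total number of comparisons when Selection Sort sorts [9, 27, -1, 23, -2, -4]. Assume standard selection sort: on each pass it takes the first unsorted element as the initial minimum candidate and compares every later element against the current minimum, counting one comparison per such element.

Pass 1: scan indices 1..5 for the minimum = 5 comparison(s); min is -4, place at index 0 -> [-4, 27, -1, 23, -2, 9]
Pass 2: scan indices 2..5 for the minimum = 4 comparison(s); min is -2, place at index 1 -> [-4, -2, -1, 23, 27, 9]
Pass 3: scan indices 3..5 for the minimum = 3 comparison(s); min is -1, place at index 2 -> [-4, -2, -1, 23, 27, 9]
Pass 4: scan indices 4..5 for the minimum = 2 comparison(s); min is 9, place at index 3 -> [-4, -2, -1, 9, 27, 23]
Pass 5: scan indices 5..5 for the minimum = 1 comparison(s); min is 23, place at index 4 -> [-4, -2, -1, 9, 23, 27]
Selection sort always scans the whole unsorted suffix, so the count is (n-1) + (n-2) + ... + 1 = n(n-1)/2 = 6*5/2 = 15 regardless of the input order.
Total comparisons: 5 + 4 + 3 + 2 + 1 = 15


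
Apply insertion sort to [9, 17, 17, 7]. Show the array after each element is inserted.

First element 9 is already 'sorted'
Insert 17: shifted 0 elements -> [9, 17, 17, 7]
Insert 17: shifted 0 elements -> [9, 17, 17, 7]
Insert 7: shifted 3 elements -> [7, 9, 17, 17]


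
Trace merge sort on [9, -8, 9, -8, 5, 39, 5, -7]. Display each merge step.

Divide and conquer:
  Merge [9] + [-8] -> [-8, 9]
  Merge [9] + [-8] -> [-8, 9]
  Merge [-8, 9] + [-8, 9] -> [-8, -8, 9, 9]
  Merge [5] + [39] -> [5, 39]
  Merge [5] + [-7] -> [-7, 5]
  Merge [5, 39] + [-7, 5] -> [-7, 5, 5, 39]
  Merge [-8, -8, 9, 9] + [-7, 5, 5, 39] -> [-8, -8, -7, 5, 5, 9, 9, 39]


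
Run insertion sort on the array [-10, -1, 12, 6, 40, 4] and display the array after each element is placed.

First element -10 is already 'sorted'
Insert -1: shifted 0 elements -> [-10, -1, 12, 6, 40, 4]
Insert 12: shifted 0 elements -> [-10, -1, 12, 6, 40, 4]
Insert 6: shifted 1 elements -> [-10, -1, 6, 12, 40, 4]
Insert 40: shifted 0 elements -> [-10, -1, 6, 12, 40, 4]
Insert 4: shifted 3 elements -> [-10, -1, 4, 6, 12, 40]


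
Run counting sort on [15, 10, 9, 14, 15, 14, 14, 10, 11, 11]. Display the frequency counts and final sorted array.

Count array: [0, 0, 0, 0, 0, 0, 0, 0, 0, 1, 2, 2, 0, 0, 3, 2]
(count[i] = number of elements equal to i)
Cumulative count: [0, 0, 0, 0, 0, 0, 0, 0, 0, 1, 3, 5, 5, 5, 8, 10]
Sorted: [9, 10, 10, 11, 11, 14, 14, 14, 15, 15]


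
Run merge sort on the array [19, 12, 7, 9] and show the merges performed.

Divide and conquer:
  Merge [19] + [12] -> [12, 19]
  Merge [7] + [9] -> [7, 9]
  Merge [12, 19] + [7, 9] -> [7, 9, 12, 19]


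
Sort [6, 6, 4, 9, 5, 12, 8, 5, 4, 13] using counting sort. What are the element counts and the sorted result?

Count array: [0, 0, 0, 0, 2, 2, 2, 0, 1, 1, 0, 0, 1, 1]
(count[i] = number of elements equal to i)
Cumulative count: [0, 0, 0, 0, 2, 4, 6, 6, 7, 8, 8, 8, 9, 10]
Sorted: [4, 4, 5, 5, 6, 6, 8, 9, 12, 13]


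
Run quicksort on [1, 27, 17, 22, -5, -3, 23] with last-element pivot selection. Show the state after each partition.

Partition 1: pivot=23 at index 5 -> [1, 17, 22, -5, -3, 23, 27]
Partition 2: pivot=-3 at index 1 -> [-5, -3, 22, 1, 17, 23, 27]
Partition 3: pivot=17 at index 3 -> [-5, -3, 1, 17, 22, 23, 27]


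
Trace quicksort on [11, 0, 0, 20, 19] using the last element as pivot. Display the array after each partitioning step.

Partition 1: pivot=19 at index 3 -> [11, 0, 0, 19, 20]
Partition 2: pivot=0 at index 1 -> [0, 0, 11, 19, 20]


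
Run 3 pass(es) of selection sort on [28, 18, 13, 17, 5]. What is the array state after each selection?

Pass 1: Select minimum 5 at index 4, swap -> [5, 18, 13, 17, 28]
Pass 2: Select minimum 13 at index 2, swap -> [5, 13, 18, 17, 28]
Pass 3: Select minimum 17 at index 3, swap -> [5, 13, 17, 18, 28]


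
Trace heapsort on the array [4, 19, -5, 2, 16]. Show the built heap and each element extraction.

Build heap: [19, 16, -5, 2, 4]
Extract 19: [16, 4, -5, 2, 19]
Extract 16: [4, 2, -5, 16, 19]
Extract 4: [2, -5, 4, 16, 19]
Extract 2: [-5, 2, 4, 16, 19]


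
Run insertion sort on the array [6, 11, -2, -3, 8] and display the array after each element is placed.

First element 6 is already 'sorted'
Insert 11: shifted 0 elements -> [6, 11, -2, -3, 8]
Insert -2: shifted 2 elements -> [-2, 6, 11, -3, 8]
Insert -3: shifted 3 elements -> [-3, -2, 6, 11, 8]
Insert 8: shifted 1 elements -> [-3, -2, 6, 8, 11]


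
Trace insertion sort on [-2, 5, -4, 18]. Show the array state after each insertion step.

First element -2 is already 'sorted'
Insert 5: shifted 0 elements -> [-2, 5, -4, 18]
Insert -4: shifted 2 elements -> [-4, -2, 5, 18]
Insert 18: shifted 0 elements -> [-4, -2, 5, 18]


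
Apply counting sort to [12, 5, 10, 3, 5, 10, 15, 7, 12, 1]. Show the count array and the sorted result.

Count array: [0, 1, 0, 1, 0, 2, 0, 1, 0, 0, 2, 0, 2, 0, 0, 1]
(count[i] = number of elements equal to i)
Cumulative count: [0, 1, 1, 2, 2, 4, 4, 5, 5, 5, 7, 7, 9, 9, 9, 10]
Sorted: [1, 3, 5, 5, 7, 10, 10, 12, 12, 15]


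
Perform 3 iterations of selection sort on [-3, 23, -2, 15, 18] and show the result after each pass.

Pass 1: Select minimum -3 at index 0, swap -> [-3, 23, -2, 15, 18]
Pass 2: Select minimum -2 at index 2, swap -> [-3, -2, 23, 15, 18]
Pass 3: Select minimum 15 at index 3, swap -> [-3, -2, 15, 23, 18]


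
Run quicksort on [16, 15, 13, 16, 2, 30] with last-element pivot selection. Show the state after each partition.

Partition 1: pivot=30 at index 5 -> [16, 15, 13, 16, 2, 30]
Partition 2: pivot=2 at index 0 -> [2, 15, 13, 16, 16, 30]
Partition 3: pivot=16 at index 4 -> [2, 15, 13, 16, 16, 30]
Partition 4: pivot=16 at index 3 -> [2, 15, 13, 16, 16, 30]
Partition 5: pivot=13 at index 1 -> [2, 13, 15, 16, 16, 30]


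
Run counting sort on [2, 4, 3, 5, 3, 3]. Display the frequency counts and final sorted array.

Count array: [0, 0, 1, 3, 1, 1]
(count[i] = number of elements equal to i)
Cumulative count: [0, 0, 1, 4, 5, 6]
Sorted: [2, 3, 3, 3, 4, 5]


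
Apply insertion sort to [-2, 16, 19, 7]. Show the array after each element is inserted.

First element -2 is already 'sorted'
Insert 16: shifted 0 elements -> [-2, 16, 19, 7]
Insert 19: shifted 0 elements -> [-2, 16, 19, 7]
Insert 7: shifted 2 elements -> [-2, 7, 16, 19]


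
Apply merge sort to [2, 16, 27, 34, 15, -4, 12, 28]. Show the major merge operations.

Divide and conquer:
  Merge [2] + [16] -> [2, 16]
  Merge [27] + [34] -> [27, 34]
  Merge [2, 16] + [27, 34] -> [2, 16, 27, 34]
  Merge [15] + [-4] -> [-4, 15]
  Merge [12] + [28] -> [12, 28]
  Merge [-4, 15] + [12, 28] -> [-4, 12, 15, 28]
  Merge [2, 16, 27, 34] + [-4, 12, 15, 28] -> [-4, 2, 12, 15, 16, 27, 28, 34]


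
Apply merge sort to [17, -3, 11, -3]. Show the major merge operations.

Divide and conquer:
  Merge [17] + [-3] -> [-3, 17]
  Merge [11] + [-3] -> [-3, 11]
  Merge [-3, 17] + [-3, 11] -> [-3, -3, 11, 17]


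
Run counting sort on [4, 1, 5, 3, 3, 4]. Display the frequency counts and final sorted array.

Count array: [0, 1, 0, 2, 2, 1]
(count[i] = number of elements equal to i)
Cumulative count: [0, 1, 1, 3, 5, 6]
Sorted: [1, 3, 3, 4, 4, 5]


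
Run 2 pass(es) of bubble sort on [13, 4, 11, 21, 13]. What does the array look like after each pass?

After pass 1: [4, 11, 13, 13, 21] (3 swaps)
After pass 2: [4, 11, 13, 13, 21] (0 swaps)
Total swaps: 3


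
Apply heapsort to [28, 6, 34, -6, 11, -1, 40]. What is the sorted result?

Build heap: [40, 11, 34, -6, 6, -1, 28]
Extract 40: [34, 11, 28, -6, 6, -1, 40]
Extract 34: [28, 11, -1, -6, 6, 34, 40]
Extract 28: [11, 6, -1, -6, 28, 34, 40]
Extract 11: [6, -6, -1, 11, 28, 34, 40]
Extract 6: [-1, -6, 6, 11, 28, 34, 40]
Extract -1: [-6, -1, 6, 11, 28, 34, 40]


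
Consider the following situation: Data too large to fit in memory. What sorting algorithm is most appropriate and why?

Best choice: External merge sort
Reason: Minimizes disk I/O by sequential reads/writes


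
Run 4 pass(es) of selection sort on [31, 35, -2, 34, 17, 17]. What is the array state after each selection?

Pass 1: Select minimum -2 at index 2, swap -> [-2, 35, 31, 34, 17, 17]
Pass 2: Select minimum 17 at index 4, swap -> [-2, 17, 31, 34, 35, 17]
Pass 3: Select minimum 17 at index 5, swap -> [-2, 17, 17, 34, 35, 31]
Pass 4: Select minimum 31 at index 5, swap -> [-2, 17, 17, 31, 35, 34]


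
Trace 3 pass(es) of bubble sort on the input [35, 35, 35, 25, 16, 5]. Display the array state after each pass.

After pass 1: [35, 35, 25, 16, 5, 35] (3 swaps)
After pass 2: [35, 25, 16, 5, 35, 35] (3 swaps)
After pass 3: [25, 16, 5, 35, 35, 35] (3 swaps)
Total swaps: 9


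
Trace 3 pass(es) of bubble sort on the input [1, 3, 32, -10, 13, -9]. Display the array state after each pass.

After pass 1: [1, 3, -10, 13, -9, 32] (3 swaps)
After pass 2: [1, -10, 3, -9, 13, 32] (2 swaps)
After pass 3: [-10, 1, -9, 3, 13, 32] (2 swaps)
Total swaps: 7


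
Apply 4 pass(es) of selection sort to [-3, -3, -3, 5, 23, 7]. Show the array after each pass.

Pass 1: Select minimum -3 at index 0, swap -> [-3, -3, -3, 5, 23, 7]
Pass 2: Select minimum -3 at index 1, swap -> [-3, -3, -3, 5, 23, 7]
Pass 3: Select minimum -3 at index 2, swap -> [-3, -3, -3, 5, 23, 7]
Pass 4: Select minimum 5 at index 3, swap -> [-3, -3, -3, 5, 23, 7]


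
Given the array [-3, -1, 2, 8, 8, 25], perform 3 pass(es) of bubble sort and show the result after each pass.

After pass 1: [-3, -1, 2, 8, 8, 25] (0 swaps)
After pass 2: [-3, -1, 2, 8, 8, 25] (0 swaps)
After pass 3: [-3, -1, 2, 8, 8, 25] (0 swaps)
Total swaps: 0


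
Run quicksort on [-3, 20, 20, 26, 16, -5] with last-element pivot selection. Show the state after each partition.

Partition 1: pivot=-5 at index 0 -> [-5, 20, 20, 26, 16, -3]
Partition 2: pivot=-3 at index 1 -> [-5, -3, 20, 26, 16, 20]
Partition 3: pivot=20 at index 4 -> [-5, -3, 20, 16, 20, 26]
Partition 4: pivot=16 at index 2 -> [-5, -3, 16, 20, 20, 26]


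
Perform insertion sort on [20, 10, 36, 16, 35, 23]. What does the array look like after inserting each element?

First element 20 is already 'sorted'
Insert 10: shifted 1 elements -> [10, 20, 36, 16, 35, 23]
Insert 36: shifted 0 elements -> [10, 20, 36, 16, 35, 23]
Insert 16: shifted 2 elements -> [10, 16, 20, 36, 35, 23]
Insert 35: shifted 1 elements -> [10, 16, 20, 35, 36, 23]
Insert 23: shifted 2 elements -> [10, 16, 20, 23, 35, 36]


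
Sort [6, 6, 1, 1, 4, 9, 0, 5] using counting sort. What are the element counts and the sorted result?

Count array: [1, 2, 0, 0, 1, 1, 2, 0, 0, 1]
(count[i] = number of elements equal to i)
Cumulative count: [1, 3, 3, 3, 4, 5, 7, 7, 7, 8]
Sorted: [0, 1, 1, 4, 5, 6, 6, 9]


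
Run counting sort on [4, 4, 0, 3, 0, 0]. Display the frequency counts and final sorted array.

Count array: [3, 0, 0, 1, 2]
(count[i] = number of elements equal to i)
Cumulative count: [3, 3, 3, 4, 6]
Sorted: [0, 0, 0, 3, 4, 4]


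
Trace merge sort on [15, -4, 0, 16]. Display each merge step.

Divide and conquer:
  Merge [15] + [-4] -> [-4, 15]
  Merge [0] + [16] -> [0, 16]
  Merge [-4, 15] + [0, 16] -> [-4, 0, 15, 16]
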